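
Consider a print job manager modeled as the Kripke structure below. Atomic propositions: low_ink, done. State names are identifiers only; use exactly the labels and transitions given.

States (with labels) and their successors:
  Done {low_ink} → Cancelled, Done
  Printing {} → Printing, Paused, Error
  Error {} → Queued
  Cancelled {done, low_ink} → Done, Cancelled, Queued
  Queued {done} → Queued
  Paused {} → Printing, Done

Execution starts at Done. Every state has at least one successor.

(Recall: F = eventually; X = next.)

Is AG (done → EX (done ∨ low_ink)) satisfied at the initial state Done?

States satisfying done → EX (done ∨ low_ink): {Done, Printing, Error, Cancelled, Queued, Paused}.
States satisfying AG (done → EX (done ∨ low_ink)): {Done, Printing, Error, Cancelled, Queued, Paused}.
Every state reachable from Done satisfies done → EX (done ∨ low_ink).
Done ∈ Sat(AG (done → EX (done ∨ low_ink))).

Satisfied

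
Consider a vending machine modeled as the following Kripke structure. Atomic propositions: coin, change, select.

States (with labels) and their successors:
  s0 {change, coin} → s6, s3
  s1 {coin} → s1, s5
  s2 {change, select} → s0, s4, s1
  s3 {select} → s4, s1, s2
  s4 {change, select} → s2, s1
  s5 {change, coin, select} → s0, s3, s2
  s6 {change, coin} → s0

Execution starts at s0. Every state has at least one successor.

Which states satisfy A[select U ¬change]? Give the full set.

States satisfying select: {s2, s3, s4, s5}.
States satisfying ¬change: {s1, s3}.
States satisfying A[select U ¬change]: {s1, s3}.

{s1, s3}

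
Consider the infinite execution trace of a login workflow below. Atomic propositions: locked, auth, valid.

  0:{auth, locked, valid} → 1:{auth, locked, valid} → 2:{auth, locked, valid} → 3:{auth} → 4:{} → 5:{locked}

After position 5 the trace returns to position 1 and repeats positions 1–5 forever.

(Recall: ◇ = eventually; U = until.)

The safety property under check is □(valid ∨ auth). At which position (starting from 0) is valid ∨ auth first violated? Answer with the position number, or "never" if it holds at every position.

Check valid ∨ auth at each position in order: 0 ✓, 1 ✓, 2 ✓, 3 ✓.
At position 4 the labels are {}, so valid ∨ auth is false there. This is the first violation.

4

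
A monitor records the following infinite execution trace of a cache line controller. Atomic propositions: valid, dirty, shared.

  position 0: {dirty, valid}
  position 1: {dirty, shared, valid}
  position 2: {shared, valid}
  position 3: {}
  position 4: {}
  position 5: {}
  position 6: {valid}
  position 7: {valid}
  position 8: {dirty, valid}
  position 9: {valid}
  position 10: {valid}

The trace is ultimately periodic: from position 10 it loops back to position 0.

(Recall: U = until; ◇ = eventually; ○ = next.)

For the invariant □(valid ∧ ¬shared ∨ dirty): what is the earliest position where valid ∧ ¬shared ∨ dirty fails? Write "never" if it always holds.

2

Check valid ∧ ¬shared ∨ dirty at each position in order: 0 ✓, 1 ✓.
At position 2 the labels are {shared, valid}, so valid ∧ ¬shared ∨ dirty is false there. This is the first violation.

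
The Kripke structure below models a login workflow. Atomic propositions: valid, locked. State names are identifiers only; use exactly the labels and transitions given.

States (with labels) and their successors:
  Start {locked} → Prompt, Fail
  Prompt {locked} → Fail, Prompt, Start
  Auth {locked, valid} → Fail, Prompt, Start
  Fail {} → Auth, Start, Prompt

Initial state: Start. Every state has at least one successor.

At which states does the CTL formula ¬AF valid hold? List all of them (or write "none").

{Start, Prompt, Fail}

States satisfying valid: {Auth}.
States satisfying AF valid: {Auth}.
States satisfying ¬AF valid: {Start, Prompt, Fail}.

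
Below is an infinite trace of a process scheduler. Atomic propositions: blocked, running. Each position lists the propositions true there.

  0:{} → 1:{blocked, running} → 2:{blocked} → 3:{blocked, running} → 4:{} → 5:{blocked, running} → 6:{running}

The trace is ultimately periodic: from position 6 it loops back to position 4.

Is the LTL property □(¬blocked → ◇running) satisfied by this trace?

¬blocked → ◇running holds at every position 0..6, and those are all positions ever visited, so □(¬blocked → ◇running) holds.
Positions where ¬blocked holds: 0, 4, 6.
Check ◇running at each: 0→ok, 4→ok, 6→ok.

Holds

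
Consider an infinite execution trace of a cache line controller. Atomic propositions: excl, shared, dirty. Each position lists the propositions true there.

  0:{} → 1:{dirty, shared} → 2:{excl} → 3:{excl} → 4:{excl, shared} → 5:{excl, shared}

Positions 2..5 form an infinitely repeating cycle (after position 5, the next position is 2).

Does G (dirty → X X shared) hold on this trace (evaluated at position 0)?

Does not hold

dirty → X X shared must hold at every position from 0 onward. It fails at position 1, so G (dirty → X X shared) is false.
Positions where dirty holds: 1.
Check X X shared at each: 1→fails.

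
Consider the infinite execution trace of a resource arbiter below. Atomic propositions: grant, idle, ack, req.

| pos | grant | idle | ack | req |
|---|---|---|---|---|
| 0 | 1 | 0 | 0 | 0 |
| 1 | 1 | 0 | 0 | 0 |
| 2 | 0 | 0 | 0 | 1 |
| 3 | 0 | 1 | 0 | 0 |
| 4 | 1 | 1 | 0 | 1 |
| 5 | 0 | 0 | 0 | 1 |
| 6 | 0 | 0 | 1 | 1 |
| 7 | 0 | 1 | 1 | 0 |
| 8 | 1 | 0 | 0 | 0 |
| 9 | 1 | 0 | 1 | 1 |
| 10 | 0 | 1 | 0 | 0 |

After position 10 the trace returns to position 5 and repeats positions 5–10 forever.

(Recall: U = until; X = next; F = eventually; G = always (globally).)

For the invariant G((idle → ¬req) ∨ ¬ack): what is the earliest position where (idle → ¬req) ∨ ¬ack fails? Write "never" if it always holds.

(idle → ¬req) ∨ ¬ack holds at every position 0..10, and those are all the positions the trace ever visits, so the invariant G((idle → ¬req) ∨ ¬ack) is never violated.

never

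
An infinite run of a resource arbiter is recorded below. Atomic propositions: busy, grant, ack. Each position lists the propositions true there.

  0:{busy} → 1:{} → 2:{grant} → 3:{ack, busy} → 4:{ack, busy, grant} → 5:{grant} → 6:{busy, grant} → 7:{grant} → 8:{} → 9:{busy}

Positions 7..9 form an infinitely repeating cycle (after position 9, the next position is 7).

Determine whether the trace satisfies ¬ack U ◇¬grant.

Walking from position 0: ◇¬grant first holds at position 0, and ¬ack holds at every earlier position along the way, so ¬ack U ◇¬grant holds.

Yes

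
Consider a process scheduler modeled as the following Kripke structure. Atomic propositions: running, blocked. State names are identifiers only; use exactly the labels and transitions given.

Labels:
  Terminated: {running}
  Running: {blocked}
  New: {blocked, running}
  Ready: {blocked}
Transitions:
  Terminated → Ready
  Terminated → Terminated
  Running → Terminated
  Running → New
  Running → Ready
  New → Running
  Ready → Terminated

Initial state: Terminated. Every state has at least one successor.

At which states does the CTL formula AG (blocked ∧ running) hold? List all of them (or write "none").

none

States satisfying blocked ∧ running: {New}.
States satisfying AG (blocked ∧ running): ∅.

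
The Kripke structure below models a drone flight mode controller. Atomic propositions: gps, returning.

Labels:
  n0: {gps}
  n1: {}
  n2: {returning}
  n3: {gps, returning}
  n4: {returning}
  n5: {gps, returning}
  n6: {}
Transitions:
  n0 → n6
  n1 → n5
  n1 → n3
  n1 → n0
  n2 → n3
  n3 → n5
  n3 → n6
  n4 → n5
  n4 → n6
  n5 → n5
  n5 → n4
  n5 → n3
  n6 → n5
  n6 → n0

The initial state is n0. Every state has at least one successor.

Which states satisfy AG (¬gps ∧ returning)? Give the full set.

States satisfying ¬gps ∧ returning: {n2, n4}.
States satisfying AG (¬gps ∧ returning): ∅.

none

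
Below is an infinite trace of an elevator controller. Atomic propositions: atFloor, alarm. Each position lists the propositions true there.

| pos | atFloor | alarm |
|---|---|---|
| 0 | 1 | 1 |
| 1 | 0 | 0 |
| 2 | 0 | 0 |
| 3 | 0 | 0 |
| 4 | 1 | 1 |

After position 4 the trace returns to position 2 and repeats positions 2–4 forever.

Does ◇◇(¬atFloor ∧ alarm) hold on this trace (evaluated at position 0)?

Violated

◇(¬atFloor ∧ alarm) is false at every position 0..4, so it never becomes true and ◇◇(¬atFloor ∧ alarm) fails.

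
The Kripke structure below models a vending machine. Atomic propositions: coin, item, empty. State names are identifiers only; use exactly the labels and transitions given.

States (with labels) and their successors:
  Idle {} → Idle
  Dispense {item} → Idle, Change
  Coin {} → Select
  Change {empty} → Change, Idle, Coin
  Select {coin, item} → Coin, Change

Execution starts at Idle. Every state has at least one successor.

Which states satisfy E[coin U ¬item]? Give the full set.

States satisfying coin: {Select}.
States satisfying ¬item: {Idle, Coin, Change}.
States satisfying E[coin U ¬item]: {Idle, Coin, Change, Select}.

{Idle, Coin, Change, Select}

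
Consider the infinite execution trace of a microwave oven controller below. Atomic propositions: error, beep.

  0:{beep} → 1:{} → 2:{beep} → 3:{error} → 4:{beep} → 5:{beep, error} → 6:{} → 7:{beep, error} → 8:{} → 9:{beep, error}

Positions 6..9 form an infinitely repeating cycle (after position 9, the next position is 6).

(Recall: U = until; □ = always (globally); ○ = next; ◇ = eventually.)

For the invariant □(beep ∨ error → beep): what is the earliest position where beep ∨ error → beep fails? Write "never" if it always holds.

Check beep ∨ error → beep at each position in order: 0 ✓, 1 ✓, 2 ✓.
At position 3 the labels are {error}, so beep ∨ error → beep is false there. This is the first violation.

3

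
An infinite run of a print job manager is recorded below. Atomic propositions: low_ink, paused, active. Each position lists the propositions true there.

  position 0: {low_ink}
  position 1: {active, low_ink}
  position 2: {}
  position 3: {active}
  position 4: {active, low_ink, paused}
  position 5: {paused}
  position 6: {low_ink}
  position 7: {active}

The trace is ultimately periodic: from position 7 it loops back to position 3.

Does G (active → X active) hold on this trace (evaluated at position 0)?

active → X active must hold at every position from 0 onward. It fails at position 1, so G (active → X active) is false.
Positions where active holds: 1, 3, 4, 7.
Check X active at each: 1→fails, 3→ok, 4→fails, 7→ok.

Violated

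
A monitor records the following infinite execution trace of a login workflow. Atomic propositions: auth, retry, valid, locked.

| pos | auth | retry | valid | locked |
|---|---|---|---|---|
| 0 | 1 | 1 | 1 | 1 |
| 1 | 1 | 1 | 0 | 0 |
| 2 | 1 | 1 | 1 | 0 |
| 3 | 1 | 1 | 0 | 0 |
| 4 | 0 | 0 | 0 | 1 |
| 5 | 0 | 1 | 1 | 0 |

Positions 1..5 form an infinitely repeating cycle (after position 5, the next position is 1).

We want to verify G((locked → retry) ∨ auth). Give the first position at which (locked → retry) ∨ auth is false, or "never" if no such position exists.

4

Check (locked → retry) ∨ auth at each position in order: 0 ✓, 1 ✓, 2 ✓, 3 ✓.
At position 4 the labels are {locked}, so (locked → retry) ∨ auth is false there. This is the first violation.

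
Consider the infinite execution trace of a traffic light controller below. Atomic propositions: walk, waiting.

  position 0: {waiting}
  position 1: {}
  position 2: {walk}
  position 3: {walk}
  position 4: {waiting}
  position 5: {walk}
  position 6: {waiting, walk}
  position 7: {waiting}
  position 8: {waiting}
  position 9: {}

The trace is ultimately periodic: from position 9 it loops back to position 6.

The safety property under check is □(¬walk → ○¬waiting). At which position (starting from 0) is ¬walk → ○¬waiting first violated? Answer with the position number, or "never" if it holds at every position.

7

Check ¬walk → ○¬waiting at each position in order: 0 ✓, 1 ✓, 2 ✓, 3 ✓, 4 ✓, 5 ✓, 6 ✓.
At position 7 the labels are {waiting} and the next position 8 has {waiting}, so ¬walk → ○¬waiting is false there. This is the first violation.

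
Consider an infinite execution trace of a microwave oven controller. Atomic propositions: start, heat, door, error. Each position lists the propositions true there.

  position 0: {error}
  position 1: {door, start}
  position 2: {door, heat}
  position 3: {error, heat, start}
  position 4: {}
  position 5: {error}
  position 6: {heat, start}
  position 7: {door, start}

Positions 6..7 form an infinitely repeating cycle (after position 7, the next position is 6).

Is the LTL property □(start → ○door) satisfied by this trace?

Does not hold

start → ○door must hold at every position from 0 onward. It fails at position 3, so □(start → ○door) is false.
Positions where start holds: 1, 3, 6, 7.
Check ○door at each: 1→ok, 3→fails, 6→ok, 7→fails.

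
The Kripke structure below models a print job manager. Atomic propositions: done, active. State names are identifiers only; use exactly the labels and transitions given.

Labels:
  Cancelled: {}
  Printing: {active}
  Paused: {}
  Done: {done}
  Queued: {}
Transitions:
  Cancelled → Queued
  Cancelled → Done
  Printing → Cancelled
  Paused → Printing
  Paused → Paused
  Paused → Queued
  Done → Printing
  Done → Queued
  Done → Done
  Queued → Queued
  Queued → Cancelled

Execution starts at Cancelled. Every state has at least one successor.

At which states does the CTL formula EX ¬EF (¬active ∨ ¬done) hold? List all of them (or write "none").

none

States satisfying ¬EF (¬active ∨ ¬done): ∅.
States satisfying EX ¬EF (¬active ∨ ¬done): ∅.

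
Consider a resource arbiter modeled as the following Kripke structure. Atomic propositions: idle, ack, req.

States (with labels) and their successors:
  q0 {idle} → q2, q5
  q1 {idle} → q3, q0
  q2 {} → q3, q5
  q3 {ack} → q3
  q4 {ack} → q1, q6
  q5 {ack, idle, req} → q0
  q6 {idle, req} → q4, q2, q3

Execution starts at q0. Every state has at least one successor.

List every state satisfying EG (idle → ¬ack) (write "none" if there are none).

States satisfying idle → ¬ack: {q0, q1, q2, q3, q4, q6}.
States satisfying EG (idle → ¬ack): {q0, q1, q2, q3, q4, q6}.

{q0, q1, q2, q3, q4, q6}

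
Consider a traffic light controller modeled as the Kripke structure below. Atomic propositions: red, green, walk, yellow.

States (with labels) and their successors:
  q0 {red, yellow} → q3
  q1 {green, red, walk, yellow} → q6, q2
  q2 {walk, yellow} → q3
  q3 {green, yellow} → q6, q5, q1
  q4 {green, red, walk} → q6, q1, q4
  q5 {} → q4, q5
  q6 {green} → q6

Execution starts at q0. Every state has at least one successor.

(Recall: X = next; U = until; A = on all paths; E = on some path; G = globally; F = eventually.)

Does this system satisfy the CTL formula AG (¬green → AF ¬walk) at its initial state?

States satisfying ¬green → AF ¬walk: {q0, q1, q2, q3, q4, q5, q6}.
States satisfying AG (¬green → AF ¬walk): {q0, q1, q2, q3, q4, q5, q6}.
Every state reachable from q0 satisfies ¬green → AF ¬walk.
q0 ∈ Sat(AG (¬green → AF ¬walk)).

Yes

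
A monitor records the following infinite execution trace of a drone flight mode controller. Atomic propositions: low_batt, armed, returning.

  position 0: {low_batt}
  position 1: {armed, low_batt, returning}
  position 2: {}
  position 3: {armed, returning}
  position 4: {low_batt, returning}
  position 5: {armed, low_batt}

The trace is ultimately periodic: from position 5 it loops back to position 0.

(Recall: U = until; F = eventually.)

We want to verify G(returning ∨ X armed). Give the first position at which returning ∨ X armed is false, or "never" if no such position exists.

Check returning ∨ X armed at each position in order: 0 ✓, 1 ✓, 2 ✓, 3 ✓, 4 ✓.
At position 5 the labels are {armed, low_batt} and the next position 0 has {low_batt}, so returning ∨ X armed is false there. This is the first violation.

5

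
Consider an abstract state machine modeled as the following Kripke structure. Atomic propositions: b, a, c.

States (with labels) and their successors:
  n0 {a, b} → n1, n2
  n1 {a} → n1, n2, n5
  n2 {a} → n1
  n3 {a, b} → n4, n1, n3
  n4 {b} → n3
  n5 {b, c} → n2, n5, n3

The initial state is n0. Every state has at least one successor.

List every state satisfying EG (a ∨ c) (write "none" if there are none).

{n0, n1, n2, n3, n5}

States satisfying a ∨ c: {n0, n1, n2, n3, n5}.
States satisfying EG (a ∨ c): {n0, n1, n2, n3, n5}.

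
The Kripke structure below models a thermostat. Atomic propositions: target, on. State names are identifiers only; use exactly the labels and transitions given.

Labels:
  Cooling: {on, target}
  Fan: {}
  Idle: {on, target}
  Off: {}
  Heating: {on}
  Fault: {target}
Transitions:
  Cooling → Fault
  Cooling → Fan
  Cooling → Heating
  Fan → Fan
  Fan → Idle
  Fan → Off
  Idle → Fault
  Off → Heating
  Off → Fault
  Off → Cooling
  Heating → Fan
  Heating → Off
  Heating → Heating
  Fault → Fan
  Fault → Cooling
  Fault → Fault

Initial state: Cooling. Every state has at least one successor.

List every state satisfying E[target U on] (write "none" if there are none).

States satisfying target: {Cooling, Idle, Fault}.
States satisfying on: {Cooling, Idle, Heating}.
States satisfying E[target U on]: {Cooling, Idle, Heating, Fault}.

{Cooling, Idle, Heating, Fault}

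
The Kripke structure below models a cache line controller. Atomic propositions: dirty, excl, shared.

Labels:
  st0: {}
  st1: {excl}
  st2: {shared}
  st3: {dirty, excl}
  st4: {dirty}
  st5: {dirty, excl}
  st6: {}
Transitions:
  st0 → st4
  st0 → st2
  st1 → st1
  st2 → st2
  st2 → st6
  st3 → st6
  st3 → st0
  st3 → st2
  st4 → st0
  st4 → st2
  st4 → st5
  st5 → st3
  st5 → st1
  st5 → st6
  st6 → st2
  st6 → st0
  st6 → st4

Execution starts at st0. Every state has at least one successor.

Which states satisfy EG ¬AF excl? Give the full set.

States satisfying ¬AF excl: {st0, st2, st4, st6}.
States satisfying EG ¬AF excl: {st0, st2, st4, st6}.

{st0, st2, st4, st6}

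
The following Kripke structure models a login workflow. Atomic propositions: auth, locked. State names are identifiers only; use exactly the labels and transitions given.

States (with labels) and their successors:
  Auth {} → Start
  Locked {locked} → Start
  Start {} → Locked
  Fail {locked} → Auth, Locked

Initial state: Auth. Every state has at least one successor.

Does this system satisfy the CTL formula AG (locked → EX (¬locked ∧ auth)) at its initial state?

Does not hold

States satisfying locked → EX (¬locked ∧ auth): {Auth, Start}.
States satisfying AG (locked → EX (¬locked ∧ auth)): ∅.
Locked is reachable from Auth and violates locked → EX (¬locked ∧ auth), so AG fails at Auth.
Auth ∉ Sat(AG (locked → EX (¬locked ∧ auth))).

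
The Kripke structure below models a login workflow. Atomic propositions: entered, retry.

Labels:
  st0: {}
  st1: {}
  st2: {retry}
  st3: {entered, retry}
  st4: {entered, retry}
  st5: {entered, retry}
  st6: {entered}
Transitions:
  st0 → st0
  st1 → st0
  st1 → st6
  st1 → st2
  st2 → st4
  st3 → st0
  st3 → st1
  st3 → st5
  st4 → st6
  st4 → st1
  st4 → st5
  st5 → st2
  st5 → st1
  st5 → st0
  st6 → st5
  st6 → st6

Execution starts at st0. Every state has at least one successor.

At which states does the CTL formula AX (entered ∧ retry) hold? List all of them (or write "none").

States satisfying entered ∧ retry: {st3, st4, st5}.
States satisfying AX (entered ∧ retry): {st2}.

{st2}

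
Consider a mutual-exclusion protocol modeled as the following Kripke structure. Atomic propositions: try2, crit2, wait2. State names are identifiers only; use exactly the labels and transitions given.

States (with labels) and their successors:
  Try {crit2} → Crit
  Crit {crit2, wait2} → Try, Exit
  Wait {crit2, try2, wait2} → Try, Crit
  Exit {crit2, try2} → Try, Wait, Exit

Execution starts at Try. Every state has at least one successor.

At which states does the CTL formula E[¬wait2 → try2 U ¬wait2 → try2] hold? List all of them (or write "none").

{Crit, Wait, Exit}

States satisfying ¬wait2 → try2: {Crit, Wait, Exit}.
States satisfying E[¬wait2 → try2 U ¬wait2 → try2]: {Crit, Wait, Exit}.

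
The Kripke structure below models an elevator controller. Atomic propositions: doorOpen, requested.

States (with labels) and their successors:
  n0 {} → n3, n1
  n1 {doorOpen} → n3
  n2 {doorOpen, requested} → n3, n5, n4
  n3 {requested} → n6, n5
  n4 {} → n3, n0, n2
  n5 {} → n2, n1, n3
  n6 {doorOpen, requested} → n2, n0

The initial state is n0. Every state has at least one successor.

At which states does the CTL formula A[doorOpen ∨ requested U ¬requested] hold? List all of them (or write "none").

States satisfying doorOpen ∨ requested: {n1, n2, n3, n6}.
States satisfying ¬requested: {n0, n1, n4, n5}.
States satisfying A[doorOpen ∨ requested U ¬requested]: {n0, n1, n4, n5}.

{n0, n1, n4, n5}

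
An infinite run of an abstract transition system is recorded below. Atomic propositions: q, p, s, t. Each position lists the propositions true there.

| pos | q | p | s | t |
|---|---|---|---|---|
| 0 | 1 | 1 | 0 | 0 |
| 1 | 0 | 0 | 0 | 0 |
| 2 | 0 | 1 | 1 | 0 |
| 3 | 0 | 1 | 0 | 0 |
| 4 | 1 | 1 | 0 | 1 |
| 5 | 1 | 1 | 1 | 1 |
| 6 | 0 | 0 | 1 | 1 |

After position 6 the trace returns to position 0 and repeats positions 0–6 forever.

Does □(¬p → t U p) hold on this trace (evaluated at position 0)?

¬p → t U p must hold at every position from 0 onward. It fails at position 1, so □(¬p → t U p) is false.
Positions where ¬p holds: 1, 6.
Check t U p at each: 1→fails, 6→ok.

Violated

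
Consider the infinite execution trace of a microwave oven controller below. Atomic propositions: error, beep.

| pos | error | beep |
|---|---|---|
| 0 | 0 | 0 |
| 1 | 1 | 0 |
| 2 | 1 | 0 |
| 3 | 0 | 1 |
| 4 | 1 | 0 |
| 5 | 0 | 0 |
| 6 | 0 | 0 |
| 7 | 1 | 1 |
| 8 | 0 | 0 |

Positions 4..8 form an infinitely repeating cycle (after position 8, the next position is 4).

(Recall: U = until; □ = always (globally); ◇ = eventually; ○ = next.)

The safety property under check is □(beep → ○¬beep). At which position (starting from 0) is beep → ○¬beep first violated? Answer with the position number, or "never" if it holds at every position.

beep → ○¬beep holds at every position 0..8, and those are all the positions the trace ever visits, so the invariant □(beep → ○¬beep) is never violated.

never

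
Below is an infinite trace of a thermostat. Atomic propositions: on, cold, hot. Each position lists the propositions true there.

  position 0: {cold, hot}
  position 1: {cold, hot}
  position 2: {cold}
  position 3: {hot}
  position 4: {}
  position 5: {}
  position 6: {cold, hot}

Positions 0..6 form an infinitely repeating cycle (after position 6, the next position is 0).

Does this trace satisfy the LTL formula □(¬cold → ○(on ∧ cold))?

Does not hold

¬cold → ○(on ∧ cold) must hold at every position from 0 onward. It fails at position 3, so □(¬cold → ○(on ∧ cold)) is false.
Positions where ¬cold holds: 3, 4, 5.
Check ○(on ∧ cold) at each: 3→fails, 4→fails, 5→fails.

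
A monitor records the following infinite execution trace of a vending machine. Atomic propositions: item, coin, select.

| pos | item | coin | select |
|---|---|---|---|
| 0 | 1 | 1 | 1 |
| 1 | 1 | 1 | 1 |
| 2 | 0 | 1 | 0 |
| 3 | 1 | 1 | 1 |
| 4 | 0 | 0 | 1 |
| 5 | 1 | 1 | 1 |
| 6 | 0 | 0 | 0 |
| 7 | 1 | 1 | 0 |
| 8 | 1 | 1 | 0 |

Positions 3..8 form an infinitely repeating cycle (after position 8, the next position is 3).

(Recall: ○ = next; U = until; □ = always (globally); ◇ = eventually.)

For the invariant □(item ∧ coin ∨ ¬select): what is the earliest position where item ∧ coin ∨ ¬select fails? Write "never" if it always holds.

Check item ∧ coin ∨ ¬select at each position in order: 0 ✓, 1 ✓, 2 ✓, 3 ✓.
At position 4 the labels are {select}, so item ∧ coin ∨ ¬select is false there. This is the first violation.

4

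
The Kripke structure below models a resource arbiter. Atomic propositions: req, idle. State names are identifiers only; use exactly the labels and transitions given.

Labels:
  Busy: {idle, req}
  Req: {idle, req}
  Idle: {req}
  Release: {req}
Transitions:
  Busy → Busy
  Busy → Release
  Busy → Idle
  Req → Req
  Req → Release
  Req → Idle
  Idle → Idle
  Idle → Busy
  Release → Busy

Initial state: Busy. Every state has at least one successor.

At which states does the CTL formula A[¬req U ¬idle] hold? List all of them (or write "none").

States satisfying ¬req: ∅.
States satisfying ¬idle: {Idle, Release}.
States satisfying A[¬req U ¬idle]: {Idle, Release}.

{Idle, Release}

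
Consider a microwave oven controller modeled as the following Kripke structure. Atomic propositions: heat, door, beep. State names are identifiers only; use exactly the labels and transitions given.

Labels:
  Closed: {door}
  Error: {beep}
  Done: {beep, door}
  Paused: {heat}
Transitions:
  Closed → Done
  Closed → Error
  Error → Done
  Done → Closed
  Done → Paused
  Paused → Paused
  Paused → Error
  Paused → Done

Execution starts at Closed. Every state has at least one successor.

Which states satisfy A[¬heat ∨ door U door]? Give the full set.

{Closed, Error, Done}

States satisfying ¬heat ∨ door: {Closed, Error, Done}.
States satisfying door: {Closed, Done}.
States satisfying A[¬heat ∨ door U door]: {Closed, Error, Done}.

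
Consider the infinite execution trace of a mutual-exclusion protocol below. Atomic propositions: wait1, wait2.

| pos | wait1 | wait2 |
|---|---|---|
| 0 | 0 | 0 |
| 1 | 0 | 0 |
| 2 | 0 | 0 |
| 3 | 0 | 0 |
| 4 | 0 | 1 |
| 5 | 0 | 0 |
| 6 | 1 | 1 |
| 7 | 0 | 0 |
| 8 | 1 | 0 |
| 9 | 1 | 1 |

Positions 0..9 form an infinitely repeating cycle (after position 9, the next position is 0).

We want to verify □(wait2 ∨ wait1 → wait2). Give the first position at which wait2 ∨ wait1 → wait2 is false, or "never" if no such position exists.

Check wait2 ∨ wait1 → wait2 at each position in order: 0 ✓, 1 ✓, 2 ✓, 3 ✓, 4 ✓, 5 ✓, 6 ✓, 7 ✓.
At position 8 the labels are {wait1}, so wait2 ∨ wait1 → wait2 is false there. This is the first violation.

8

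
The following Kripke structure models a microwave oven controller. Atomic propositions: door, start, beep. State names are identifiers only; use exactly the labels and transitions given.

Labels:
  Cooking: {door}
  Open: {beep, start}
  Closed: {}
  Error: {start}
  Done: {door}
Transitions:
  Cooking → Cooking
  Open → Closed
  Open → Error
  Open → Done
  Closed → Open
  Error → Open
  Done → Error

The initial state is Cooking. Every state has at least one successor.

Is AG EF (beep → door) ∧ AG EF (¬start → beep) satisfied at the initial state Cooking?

States satisfying EF (beep → door): {Cooking, Open, Closed, Error, Done}.
States satisfying AG EF (beep → door): {Cooking, Open, Closed, Error, Done}.
States satisfying EF (¬start → beep): {Open, Closed, Error, Done}.
States satisfying AG EF (¬start → beep): {Open, Closed, Error, Done}.
States satisfying AG EF (beep → door) ∧ AG EF (¬start → beep): {Open, Closed, Error, Done}.
Cooking ∉ Sat(AG EF (beep → door) ∧ AG EF (¬start → beep)).

Does not hold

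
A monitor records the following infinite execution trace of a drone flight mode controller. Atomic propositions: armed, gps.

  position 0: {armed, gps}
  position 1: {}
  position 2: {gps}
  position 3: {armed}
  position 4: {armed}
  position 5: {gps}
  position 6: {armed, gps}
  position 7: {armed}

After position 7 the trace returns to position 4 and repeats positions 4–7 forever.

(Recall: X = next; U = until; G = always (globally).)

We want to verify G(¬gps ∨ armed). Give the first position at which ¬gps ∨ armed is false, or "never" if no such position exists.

Check ¬gps ∨ armed at each position in order: 0 ✓, 1 ✓.
At position 2 the labels are {gps}, so ¬gps ∨ armed is false there. This is the first violation.

2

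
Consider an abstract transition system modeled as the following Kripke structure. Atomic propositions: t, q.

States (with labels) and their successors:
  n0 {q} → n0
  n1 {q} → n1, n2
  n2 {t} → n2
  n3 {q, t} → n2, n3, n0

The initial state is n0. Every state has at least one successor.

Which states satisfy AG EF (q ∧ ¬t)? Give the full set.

{n0}

States satisfying EF (q ∧ ¬t): {n0, n1, n3}.
States satisfying AG EF (q ∧ ¬t): {n0}.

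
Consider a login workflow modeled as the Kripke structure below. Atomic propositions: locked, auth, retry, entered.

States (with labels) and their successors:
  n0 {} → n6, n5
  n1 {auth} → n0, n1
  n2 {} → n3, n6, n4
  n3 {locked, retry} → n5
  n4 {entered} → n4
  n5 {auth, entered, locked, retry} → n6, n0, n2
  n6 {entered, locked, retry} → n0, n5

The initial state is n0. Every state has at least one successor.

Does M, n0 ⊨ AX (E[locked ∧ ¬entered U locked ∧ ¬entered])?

No

States satisfying E[locked ∧ ¬entered U locked ∧ ¬entered]: {n3}.
States satisfying AX (E[locked ∧ ¬entered U locked ∧ ¬entered]): ∅.
n0 ∉ Sat(AX (E[locked ∧ ¬entered U locked ∧ ¬entered])).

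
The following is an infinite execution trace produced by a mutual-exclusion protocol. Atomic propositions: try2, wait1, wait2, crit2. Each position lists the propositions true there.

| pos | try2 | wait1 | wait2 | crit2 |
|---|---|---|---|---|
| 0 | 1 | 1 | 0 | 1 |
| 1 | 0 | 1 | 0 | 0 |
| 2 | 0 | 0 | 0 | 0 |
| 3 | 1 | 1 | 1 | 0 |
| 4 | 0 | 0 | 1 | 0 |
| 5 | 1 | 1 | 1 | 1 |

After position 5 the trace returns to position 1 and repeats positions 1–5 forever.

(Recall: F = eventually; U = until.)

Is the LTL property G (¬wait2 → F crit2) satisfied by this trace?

Yes

¬wait2 → F crit2 holds at every position 0..5, and those are all positions ever visited, so G (¬wait2 → F crit2) holds.
Positions where ¬wait2 holds: 0, 1, 2.
Check F crit2 at each: 0→ok, 1→ok, 2→ok.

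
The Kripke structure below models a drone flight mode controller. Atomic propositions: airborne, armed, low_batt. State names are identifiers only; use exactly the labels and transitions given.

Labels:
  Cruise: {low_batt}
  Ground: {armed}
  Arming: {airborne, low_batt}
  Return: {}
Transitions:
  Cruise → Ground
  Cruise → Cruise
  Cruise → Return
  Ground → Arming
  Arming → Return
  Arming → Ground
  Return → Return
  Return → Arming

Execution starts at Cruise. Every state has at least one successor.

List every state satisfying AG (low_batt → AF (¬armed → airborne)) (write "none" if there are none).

{Ground, Arming, Return}

States satisfying low_batt → AF (¬armed → airborne): {Ground, Arming, Return}.
States satisfying AG (low_batt → AF (¬armed → airborne)): {Ground, Arming, Return}.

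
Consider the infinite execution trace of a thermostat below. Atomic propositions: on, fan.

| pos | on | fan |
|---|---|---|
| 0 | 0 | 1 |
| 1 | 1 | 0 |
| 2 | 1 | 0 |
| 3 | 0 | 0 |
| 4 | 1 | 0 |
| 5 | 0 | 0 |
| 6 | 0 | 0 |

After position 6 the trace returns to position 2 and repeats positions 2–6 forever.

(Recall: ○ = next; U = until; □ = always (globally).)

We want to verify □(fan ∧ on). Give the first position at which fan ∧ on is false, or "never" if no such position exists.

At position 0 the labels are {fan}, so fan ∧ on is false there. This is the first violation.

0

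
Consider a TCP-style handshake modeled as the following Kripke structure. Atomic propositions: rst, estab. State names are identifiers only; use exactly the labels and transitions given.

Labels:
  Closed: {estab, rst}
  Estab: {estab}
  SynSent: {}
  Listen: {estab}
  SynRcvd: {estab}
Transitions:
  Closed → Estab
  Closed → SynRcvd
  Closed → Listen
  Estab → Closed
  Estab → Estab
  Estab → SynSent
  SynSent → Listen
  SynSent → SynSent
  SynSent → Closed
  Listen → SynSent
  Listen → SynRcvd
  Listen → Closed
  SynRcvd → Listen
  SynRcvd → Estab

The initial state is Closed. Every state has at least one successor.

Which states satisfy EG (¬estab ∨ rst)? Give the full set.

{SynSent}

States satisfying ¬estab ∨ rst: {Closed, SynSent}.
States satisfying EG (¬estab ∨ rst): {SynSent}.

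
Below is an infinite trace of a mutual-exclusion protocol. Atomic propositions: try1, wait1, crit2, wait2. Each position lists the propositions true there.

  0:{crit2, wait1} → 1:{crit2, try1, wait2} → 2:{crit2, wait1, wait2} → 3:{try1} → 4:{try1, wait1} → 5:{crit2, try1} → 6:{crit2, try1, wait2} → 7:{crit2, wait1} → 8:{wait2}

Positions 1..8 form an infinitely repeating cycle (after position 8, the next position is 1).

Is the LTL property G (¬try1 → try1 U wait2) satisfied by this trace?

¬try1 → try1 U wait2 must hold at every position from 0 onward. It fails at position 0, so G (¬try1 → try1 U wait2) is false.
Positions where ¬try1 holds: 0, 2, 7, 8.
Check try1 U wait2 at each: 0→fails, 2→ok, 7→fails, 8→ok.

Violated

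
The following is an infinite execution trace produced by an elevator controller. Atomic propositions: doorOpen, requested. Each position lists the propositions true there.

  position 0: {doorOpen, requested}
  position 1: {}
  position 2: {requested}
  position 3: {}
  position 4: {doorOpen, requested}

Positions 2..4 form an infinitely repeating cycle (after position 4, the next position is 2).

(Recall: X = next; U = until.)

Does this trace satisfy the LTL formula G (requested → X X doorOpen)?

requested → X X doorOpen must hold at every position from 0 onward. It fails at position 0, so G (requested → X X doorOpen) is false.
Positions where requested holds: 0, 2, 4.
Check X X doorOpen at each: 0→fails, 2→ok, 4→fails.

Does not hold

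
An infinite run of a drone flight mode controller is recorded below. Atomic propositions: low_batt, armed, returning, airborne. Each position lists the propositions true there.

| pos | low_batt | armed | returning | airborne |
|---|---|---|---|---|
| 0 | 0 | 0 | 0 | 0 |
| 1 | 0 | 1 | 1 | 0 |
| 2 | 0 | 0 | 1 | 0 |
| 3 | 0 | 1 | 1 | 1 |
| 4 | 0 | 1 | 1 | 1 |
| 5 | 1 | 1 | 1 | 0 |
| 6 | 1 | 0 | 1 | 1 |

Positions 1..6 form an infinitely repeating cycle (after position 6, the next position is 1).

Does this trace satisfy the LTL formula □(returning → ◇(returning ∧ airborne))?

Holds

returning → ◇(returning ∧ airborne) holds at every position 0..6, and those are all positions ever visited, so □(returning → ◇(returning ∧ airborne)) holds.
Positions where returning holds: 1, 2, 3, 4, 5, 6.
Check ◇(returning ∧ airborne) at each: 1→ok, 2→ok, 3→ok, 4→ok, 5→ok, 6→ok.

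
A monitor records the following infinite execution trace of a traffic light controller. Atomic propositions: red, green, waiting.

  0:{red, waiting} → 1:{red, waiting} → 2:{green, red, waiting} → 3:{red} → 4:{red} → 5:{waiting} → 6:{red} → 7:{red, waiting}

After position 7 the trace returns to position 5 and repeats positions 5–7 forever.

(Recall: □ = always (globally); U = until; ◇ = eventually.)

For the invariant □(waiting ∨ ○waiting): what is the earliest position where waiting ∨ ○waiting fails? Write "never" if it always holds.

3

Check waiting ∨ ○waiting at each position in order: 0 ✓, 1 ✓, 2 ✓.
At position 3 the labels are {red} and the next position 4 has {red}, so waiting ∨ ○waiting is false there. This is the first violation.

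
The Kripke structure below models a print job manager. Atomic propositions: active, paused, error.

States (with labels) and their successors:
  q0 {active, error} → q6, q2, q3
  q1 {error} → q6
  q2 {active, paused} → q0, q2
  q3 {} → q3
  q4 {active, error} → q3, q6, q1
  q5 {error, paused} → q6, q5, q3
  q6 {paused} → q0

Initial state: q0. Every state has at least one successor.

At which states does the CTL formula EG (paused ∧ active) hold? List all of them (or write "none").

{q2}

States satisfying paused ∧ active: {q2}.
States satisfying EG (paused ∧ active): {q2}.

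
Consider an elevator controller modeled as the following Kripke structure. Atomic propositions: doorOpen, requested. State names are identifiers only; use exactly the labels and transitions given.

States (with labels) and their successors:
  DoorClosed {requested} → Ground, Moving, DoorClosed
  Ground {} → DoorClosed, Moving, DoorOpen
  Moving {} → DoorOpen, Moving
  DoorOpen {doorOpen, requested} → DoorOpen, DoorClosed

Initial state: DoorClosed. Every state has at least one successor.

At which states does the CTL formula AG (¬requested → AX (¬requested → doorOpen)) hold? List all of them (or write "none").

none

States satisfying ¬requested → AX (¬requested → doorOpen): {DoorClosed, DoorOpen}.
States satisfying AG (¬requested → AX (¬requested → doorOpen)): ∅.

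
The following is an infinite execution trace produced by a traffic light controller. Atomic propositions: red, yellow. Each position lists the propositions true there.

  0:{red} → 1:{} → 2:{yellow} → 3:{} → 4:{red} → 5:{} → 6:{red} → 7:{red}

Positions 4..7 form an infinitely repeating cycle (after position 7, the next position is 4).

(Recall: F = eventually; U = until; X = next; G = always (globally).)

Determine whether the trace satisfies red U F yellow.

Satisfied

Walking from position 0: F yellow first holds at position 0, and red holds at every earlier position along the way, so red U F yellow holds.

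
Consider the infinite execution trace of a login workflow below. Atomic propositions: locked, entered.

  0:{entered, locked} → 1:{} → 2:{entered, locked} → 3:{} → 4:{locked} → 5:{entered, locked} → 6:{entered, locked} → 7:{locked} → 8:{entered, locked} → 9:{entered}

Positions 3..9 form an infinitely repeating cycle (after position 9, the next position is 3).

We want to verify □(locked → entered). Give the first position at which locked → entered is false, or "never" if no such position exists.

Check locked → entered at each position in order: 0 ✓, 1 ✓, 2 ✓, 3 ✓.
At position 4 the labels are {locked}, so locked → entered is false there. This is the first violation.

4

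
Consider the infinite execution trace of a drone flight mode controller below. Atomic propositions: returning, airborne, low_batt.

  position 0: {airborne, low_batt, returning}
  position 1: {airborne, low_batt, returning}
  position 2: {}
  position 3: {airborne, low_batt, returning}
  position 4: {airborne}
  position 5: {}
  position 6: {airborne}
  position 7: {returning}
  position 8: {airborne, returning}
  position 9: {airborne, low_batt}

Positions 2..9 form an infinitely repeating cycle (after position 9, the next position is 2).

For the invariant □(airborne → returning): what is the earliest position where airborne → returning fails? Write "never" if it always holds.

Check airborne → returning at each position in order: 0 ✓, 1 ✓, 2 ✓, 3 ✓.
At position 4 the labels are {airborne}, so airborne → returning is false there. This is the first violation.

4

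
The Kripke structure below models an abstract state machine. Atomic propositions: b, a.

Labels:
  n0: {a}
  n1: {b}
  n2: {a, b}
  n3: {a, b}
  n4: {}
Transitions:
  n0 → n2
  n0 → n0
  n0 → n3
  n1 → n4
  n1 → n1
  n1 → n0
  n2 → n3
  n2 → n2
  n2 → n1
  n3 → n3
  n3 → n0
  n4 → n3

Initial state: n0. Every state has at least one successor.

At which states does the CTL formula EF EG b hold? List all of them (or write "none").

States satisfying EG b: {n1, n2, n3}.
States satisfying EF EG b: {n0, n1, n2, n3, n4}.

{n0, n1, n2, n3, n4}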